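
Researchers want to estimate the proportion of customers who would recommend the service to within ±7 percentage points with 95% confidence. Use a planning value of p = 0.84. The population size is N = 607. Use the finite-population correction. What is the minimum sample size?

n = 90

For a proportion with margin E = 0.07 at 95% confidence, z = 1.960.
n = p̂(1−p̂)(z/E)² = 0.84 × 0.16 × (1.960/0.07)² = 105.37 — call this n₀.
Finite-population correction with N = 607: n = n₀ / (1 + (n₀−1)/N) = 105.37 / 1.172 = 89.91
Round up: n = 90.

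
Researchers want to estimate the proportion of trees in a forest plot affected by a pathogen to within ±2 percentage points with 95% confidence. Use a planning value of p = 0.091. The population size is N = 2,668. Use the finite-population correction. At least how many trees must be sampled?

For a proportion with margin E = 0.02 at 95% confidence, z = 1.960.
n = p̂(1−p̂)(z/E)² = 0.091 × 0.909 × (1.960/0.02)² = 794.43 — call this n₀.
Finite-population correction with N = 2,668: n = n₀ / (1 + (n₀−1)/N) = 794.43 / 1.297 = 612.51
Round up: n = 613.

613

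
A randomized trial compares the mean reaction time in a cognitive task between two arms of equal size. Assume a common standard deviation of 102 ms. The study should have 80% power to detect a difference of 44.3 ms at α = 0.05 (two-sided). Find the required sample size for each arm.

For two equal groups, n per group = 2·((z_{α/2} + z_β)·σ/δ)².
z_{α/2} = 1.960; z_β = 0.842 (power 80%).
n = 2 × (2.802 × 102 / 44.3)² = 2 × 41.62 = 83.24
Round up: n = 84 per group.

84 per group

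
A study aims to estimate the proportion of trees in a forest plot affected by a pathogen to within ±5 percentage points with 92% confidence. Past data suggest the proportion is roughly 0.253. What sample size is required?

For a proportion with margin E = 0.05 at 92% confidence, z = 1.751.
n = p̂(1−p̂)(z/E)² = 0.253 × 0.747 × (1.751/0.05)² = 231.78
Round up: n = 232.

n = 232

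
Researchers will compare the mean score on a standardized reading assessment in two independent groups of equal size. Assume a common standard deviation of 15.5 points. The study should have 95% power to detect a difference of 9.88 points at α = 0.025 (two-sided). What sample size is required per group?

75 per group

For two equal groups, n per group = 2·((z_{α/2} + z_β)·σ/δ)².
z_{α/2} = 2.241; z_β = 1.645 (power 95%).
n = 2 × (3.886 × 15.5 / 9.88)² = 2 × 37.17 = 74.34
Round up: n = 75 per group.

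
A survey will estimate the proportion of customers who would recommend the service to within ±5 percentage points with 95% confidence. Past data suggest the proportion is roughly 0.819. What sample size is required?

For a proportion with margin E = 0.05 at 95% confidence, z = 1.960.
n = p̂(1−p̂)(z/E)² = 0.819 × 0.181 × (1.960/0.05)² = 227.79
Round up: n = 228.

228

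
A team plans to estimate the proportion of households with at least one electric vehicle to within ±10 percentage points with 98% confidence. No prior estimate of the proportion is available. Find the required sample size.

For a proportion with margin E = 0.1 at 98% confidence, z = 2.326.
With no prior estimate, use p = 0.5, which maximizes p(1−p) at 0.25.
n = 0.25 × (z/E)² = 0.25 × (2.326/0.1)² = 135.26
Round up: n = 136.

136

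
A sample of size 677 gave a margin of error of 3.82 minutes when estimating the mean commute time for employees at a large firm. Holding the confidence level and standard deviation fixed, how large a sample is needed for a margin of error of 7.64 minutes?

170

Margin of error scales as 1/√n, so n₂ = n₁·(E₁/E₂)².
n₂ = 677 × (3.82/7.64)² = 677 × 0.25 = 169.25
Round up: n₂ = 170.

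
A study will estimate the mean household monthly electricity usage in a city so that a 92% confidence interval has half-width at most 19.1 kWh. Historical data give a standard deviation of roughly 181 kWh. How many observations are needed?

276

For a mean, the margin of error is E = z·σ/√n, so n = (zσ/E)².
At 92% confidence, z = 1.751.
n = (1.751 × 181 / 19.1)² = 275.34
Round up: n = 276.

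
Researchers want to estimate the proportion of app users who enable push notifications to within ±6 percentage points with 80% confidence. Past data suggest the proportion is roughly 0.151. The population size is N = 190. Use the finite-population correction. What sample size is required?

For a proportion with margin E = 0.06 at 80% confidence, z = 1.282.
n = p̂(1−p̂)(z/E)² = 0.151 × 0.849 × (1.282/0.06)² = 58.53 — call this n₀.
Finite-population correction with N = 190: n = n₀ / (1 + (n₀−1)/N) = 58.53 / 1.303 = 44.92
Round up: n = 45.

n = 45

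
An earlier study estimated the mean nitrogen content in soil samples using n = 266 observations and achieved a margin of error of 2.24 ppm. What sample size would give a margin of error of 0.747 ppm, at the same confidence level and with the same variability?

2392

Margin of error scales as 1/√n, so n₂ = n₁·(E₁/E₂)².
n₂ = 266 × (2.24/0.747)² = 266 × 8.992 = 2391.87
Round up: n₂ = 2392.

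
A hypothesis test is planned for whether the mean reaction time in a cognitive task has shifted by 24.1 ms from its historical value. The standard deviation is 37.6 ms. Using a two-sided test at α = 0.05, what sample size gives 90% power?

26

For a one-sample z-test, n = ((z_{α/2} + z_β)·σ/δ)².
z_{α/2} = 1.960 (two-sided α = 0.05); z_β = 1.282 (power 90% → β = 0.1).
n = (3.242 × 37.6 / 24.1)² = 25.58
Round up: n = 26.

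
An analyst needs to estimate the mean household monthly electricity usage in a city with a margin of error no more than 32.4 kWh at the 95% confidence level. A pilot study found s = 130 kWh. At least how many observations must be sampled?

62

For a mean, the margin of error is E = z·σ/√n, so n = (zσ/E)².
At 95% confidence, z = 1.960.
n = (1.960 × 130 / 32.4)² = 61.85
Round up: n = 62.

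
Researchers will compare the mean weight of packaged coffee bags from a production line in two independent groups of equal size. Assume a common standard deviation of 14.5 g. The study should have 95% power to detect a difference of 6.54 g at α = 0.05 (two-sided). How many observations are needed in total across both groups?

256 total

For two equal groups, n per group = 2·((z_{α/2} + z_β)·σ/δ)².
z_{α/2} = 1.960; z_β = 1.645 (power 95%).
n = 2 × (3.605 × 14.5 / 6.54)² = 2 × 63.88 = 127.76
Round up: n = 128 per group.
Total across both groups: 2 × 128 = 256.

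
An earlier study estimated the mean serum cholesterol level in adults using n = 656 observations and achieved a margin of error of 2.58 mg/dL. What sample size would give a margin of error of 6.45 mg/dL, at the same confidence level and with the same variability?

Margin of error scales as 1/√n, so n₂ = n₁·(E₁/E₂)².
n₂ = 656 × (2.58/6.45)² = 656 × 0.16 = 104.96
Round up: n₂ = 105.

105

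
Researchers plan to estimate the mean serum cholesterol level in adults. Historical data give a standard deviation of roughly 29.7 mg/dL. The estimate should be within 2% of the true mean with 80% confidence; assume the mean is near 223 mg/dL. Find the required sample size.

73

For a mean, the margin of error is E = z·σ/√n, so n = (zσ/E)².
At 80% confidence, z = 1.282.
E = 2% of 223 = 4.46 mg/dL.
n = (1.282 × 29.7 / 4.46)² = 72.88
Round up: n = 73.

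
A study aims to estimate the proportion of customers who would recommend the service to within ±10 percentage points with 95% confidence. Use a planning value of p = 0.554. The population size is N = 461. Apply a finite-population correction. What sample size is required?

79

For a proportion with margin E = 0.1 at 95% confidence, z = 1.960.
n = p̂(1−p̂)(z/E)² = 0.554 × 0.446 × (1.960/0.1)² = 94.92 — call this n₀.
Finite-population correction with N = 461: n = n₀ / (1 + (n₀−1)/N) = 94.92 / 1.204 = 78.84
Round up: n = 79.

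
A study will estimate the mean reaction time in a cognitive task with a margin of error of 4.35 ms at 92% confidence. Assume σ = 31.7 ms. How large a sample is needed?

n = 163

For a mean, the margin of error is E = z·σ/√n, so n = (zσ/E)².
At 92% confidence, z = 1.751.
n = (1.751 × 31.7 / 4.35)² = 162.82
Round up: n = 163.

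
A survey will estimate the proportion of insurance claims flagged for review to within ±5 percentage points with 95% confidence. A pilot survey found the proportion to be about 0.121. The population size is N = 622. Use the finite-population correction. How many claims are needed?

n = 130

For a proportion with margin E = 0.05 at 95% confidence, z = 1.960.
n = p̂(1−p̂)(z/E)² = 0.121 × 0.879 × (1.960/0.05)² = 163.44 — call this n₀.
Finite-population correction with N = 622: n = n₀ / (1 + (n₀−1)/N) = 163.44 / 1.261 = 129.61
Round up: n = 130.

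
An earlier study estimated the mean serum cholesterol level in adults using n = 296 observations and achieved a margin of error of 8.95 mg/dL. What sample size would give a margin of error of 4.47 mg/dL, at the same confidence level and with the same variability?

Margin of error scales as 1/√n, so n₂ = n₁·(E₁/E₂)².
n₂ = 296 × (8.95/4.47)² = 296 × 4.009 = 1186.66
Round up: n₂ = 1187.

1187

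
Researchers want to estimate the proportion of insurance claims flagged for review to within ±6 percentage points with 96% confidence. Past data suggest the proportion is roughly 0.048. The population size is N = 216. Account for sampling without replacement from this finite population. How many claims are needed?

For a proportion with margin E = 0.06 at 96% confidence, z = 2.054.
n = p̂(1−p̂)(z/E)² = 0.048 × 0.952 × (2.054/0.06)² = 53.55 — call this n₀.
Finite-population correction with N = 216: n = n₀ / (1 + (n₀−1)/N) = 53.55 / 1.243 = 43.08
Round up: n = 44.

n = 44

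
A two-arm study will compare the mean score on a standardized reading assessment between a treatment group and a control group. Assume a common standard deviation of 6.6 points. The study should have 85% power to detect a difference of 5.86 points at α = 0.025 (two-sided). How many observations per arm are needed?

28 per group

For two equal groups, n per group = 2·((z_{α/2} + z_β)·σ/δ)².
z_{α/2} = 2.241; z_β = 1.036 (power 85%).
n = 2 × (3.277 × 6.6 / 5.86)² = 2 × 13.62 = 27.24
Round up: n = 28 per group.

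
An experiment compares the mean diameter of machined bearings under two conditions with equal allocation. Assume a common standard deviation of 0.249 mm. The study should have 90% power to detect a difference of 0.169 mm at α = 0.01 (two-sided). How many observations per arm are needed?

65 per group

For two equal groups, n per group = 2·((z_{α/2} + z_β)·σ/δ)².
z_{α/2} = 2.576; z_β = 1.282 (power 90%).
n = 2 × (3.858 × 0.249 / 0.169)² = 2 × 32.31 = 64.62
Round up: n = 65 per group.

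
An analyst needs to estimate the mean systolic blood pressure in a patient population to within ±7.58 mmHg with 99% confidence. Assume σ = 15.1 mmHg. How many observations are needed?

For a mean, the margin of error is E = z·σ/√n, so n = (zσ/E)².
At 99% confidence, z = 2.576.
n = (2.576 × 15.1 / 7.58)² = 26.33
Round up: n = 27.

27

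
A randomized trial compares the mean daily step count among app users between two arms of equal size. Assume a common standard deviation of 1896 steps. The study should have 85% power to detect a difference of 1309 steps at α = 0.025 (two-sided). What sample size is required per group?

46 per group

For two equal groups, n per group = 2·((z_{α/2} + z_β)·σ/δ)².
z_{α/2} = 2.241; z_β = 1.036 (power 85%).
n = 2 × (3.277 × 1896 / 1309)² = 2 × 22.53 = 45.06
Round up: n = 46 per group.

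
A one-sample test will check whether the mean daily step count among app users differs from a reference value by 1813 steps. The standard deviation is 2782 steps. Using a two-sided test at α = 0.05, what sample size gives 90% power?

For a one-sample z-test, n = ((z_{α/2} + z_β)·σ/δ)².
z_{α/2} = 1.960 (two-sided α = 0.05); z_β = 1.282 (power 90% → β = 0.1).
n = (3.242 × 2782 / 1813)² = 24.75
Round up: n = 25.

n = 25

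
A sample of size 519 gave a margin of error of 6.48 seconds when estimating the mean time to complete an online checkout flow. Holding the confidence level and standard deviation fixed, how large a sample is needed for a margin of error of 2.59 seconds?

3249

Margin of error scales as 1/√n, so n₂ = n₁·(E₁/E₂)².
n₂ = 519 × (6.48/2.59)² = 519 × 6.26 = 3248.94
Round up: n₂ = 3249.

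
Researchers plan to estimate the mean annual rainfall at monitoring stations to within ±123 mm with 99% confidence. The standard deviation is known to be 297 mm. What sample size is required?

39

For a mean, the margin of error is E = z·σ/√n, so n = (zσ/E)².
At 99% confidence, z = 2.576.
n = (2.576 × 297 / 123)² = 38.69
Round up: n = 39.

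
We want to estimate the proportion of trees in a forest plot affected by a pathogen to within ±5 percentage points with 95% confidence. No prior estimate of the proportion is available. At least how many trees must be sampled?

For a proportion with margin E = 0.05 at 95% confidence, z = 1.960.
With no prior estimate, use p = 0.5, which maximizes p(1−p) at 0.25.
n = 0.25 × (z/E)² = 0.25 × (1.960/0.05)² = 384.16
Round up: n = 385.

385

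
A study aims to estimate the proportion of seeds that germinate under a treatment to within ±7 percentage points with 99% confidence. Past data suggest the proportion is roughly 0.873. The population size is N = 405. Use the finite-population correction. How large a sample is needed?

110

For a proportion with margin E = 0.07 at 99% confidence, z = 2.576.
n = p̂(1−p̂)(z/E)² = 0.873 × 0.127 × (2.576/0.07)² = 150.15 — call this n₀.
Finite-population correction with N = 405: n = n₀ / (1 + (n₀−1)/N) = 150.15 / 1.368 = 109.76
Round up: n = 110.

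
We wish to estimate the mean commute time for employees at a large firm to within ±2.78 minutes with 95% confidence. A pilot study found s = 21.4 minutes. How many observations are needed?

228

For a mean, the margin of error is E = z·σ/√n, so n = (zσ/E)².
At 95% confidence, z = 1.960.
n = (1.960 × 21.4 / 2.78)² = 227.64
Round up: n = 228.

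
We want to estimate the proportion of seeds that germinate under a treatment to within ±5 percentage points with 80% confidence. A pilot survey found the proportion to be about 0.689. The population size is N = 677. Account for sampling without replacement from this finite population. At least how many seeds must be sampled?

117

For a proportion with margin E = 0.05 at 80% confidence, z = 1.282.
n = p̂(1−p̂)(z/E)² = 0.689 × 0.311 × (1.282/0.05)² = 140.87 — call this n₀.
Finite-population correction with N = 677: n = n₀ / (1 + (n₀−1)/N) = 140.87 / 1.207 = 116.71
Round up: n = 117.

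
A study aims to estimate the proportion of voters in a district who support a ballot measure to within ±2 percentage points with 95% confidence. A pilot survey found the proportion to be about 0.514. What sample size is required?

2400

For a proportion with margin E = 0.02 at 95% confidence, z = 1.960.
n = p̂(1−p̂)(z/E)² = 0.514 × 0.486 × (1.960/0.02)² = 2399.12
Round up: n = 2400.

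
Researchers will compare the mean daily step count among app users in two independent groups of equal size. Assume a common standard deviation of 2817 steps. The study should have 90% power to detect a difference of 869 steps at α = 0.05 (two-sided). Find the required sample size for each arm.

For two equal groups, n per group = 2·((z_{α/2} + z_β)·σ/δ)².
z_{α/2} = 1.960; z_β = 1.282 (power 90%).
n = 2 × (3.242 × 2817 / 869)² = 2 × 110.45 = 220.90
Round up: n = 221 per group.

221 per group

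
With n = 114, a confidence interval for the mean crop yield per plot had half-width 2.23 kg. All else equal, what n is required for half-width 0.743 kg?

Margin of error scales as 1/√n, so n₂ = n₁·(E₁/E₂)².
n₂ = 114 × (2.23/0.743)² = 114 × 9.008 = 1026.91
Round up: n₂ = 1027.

1027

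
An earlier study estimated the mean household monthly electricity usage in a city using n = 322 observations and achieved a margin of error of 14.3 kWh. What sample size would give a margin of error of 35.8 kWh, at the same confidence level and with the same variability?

52

Margin of error scales as 1/√n, so n₂ = n₁·(E₁/E₂)².
n₂ = 322 × (14.3/35.8)² = 322 × 0.1596 = 51.39
Round up: n₂ = 52.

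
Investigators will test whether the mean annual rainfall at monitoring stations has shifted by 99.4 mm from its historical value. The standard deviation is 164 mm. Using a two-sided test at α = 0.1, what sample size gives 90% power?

24

For a one-sample z-test, n = ((z_{α/2} + z_β)·σ/δ)².
z_{α/2} = 1.645 (two-sided α = 0.1); z_β = 1.282 (power 90% → β = 0.1).
n = (2.927 × 164 / 99.4)² = 23.32
Round up: n = 24.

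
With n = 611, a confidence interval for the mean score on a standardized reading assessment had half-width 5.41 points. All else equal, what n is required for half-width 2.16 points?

Margin of error scales as 1/√n, so n₂ = n₁·(E₁/E₂)².
n₂ = 611 × (5.41/2.16)² = 611 × 6.273 = 3832.80
Round up: n₂ = 3833.

n = 3833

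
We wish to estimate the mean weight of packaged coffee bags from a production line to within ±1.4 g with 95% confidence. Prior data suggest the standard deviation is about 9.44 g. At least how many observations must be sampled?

175

For a mean, the margin of error is E = z·σ/√n, so n = (zσ/E)².
At 95% confidence, z = 1.960.
n = (1.960 × 9.44 / 1.4)² = 174.66
Round up: n = 175.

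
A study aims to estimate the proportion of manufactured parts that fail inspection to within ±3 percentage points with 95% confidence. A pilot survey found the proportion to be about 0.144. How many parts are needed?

For a proportion with margin E = 0.03 at 95% confidence, z = 1.960.
n = p̂(1−p̂)(z/E)² = 0.144 × 0.856 × (1.960/0.03)² = 526.15
Round up: n = 527.

n = 527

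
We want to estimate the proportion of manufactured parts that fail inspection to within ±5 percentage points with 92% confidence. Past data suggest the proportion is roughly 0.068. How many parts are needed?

78

For a proportion with margin E = 0.05 at 92% confidence, z = 1.751.
n = p̂(1−p̂)(z/E)² = 0.068 × 0.932 × (1.751/0.05)² = 77.72
Round up: n = 78.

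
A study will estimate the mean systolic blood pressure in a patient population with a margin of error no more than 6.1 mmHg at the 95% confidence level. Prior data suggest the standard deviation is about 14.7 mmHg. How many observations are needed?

n = 23

For a mean, the margin of error is E = z·σ/√n, so n = (zσ/E)².
At 95% confidence, z = 1.960.
n = (1.960 × 14.7 / 6.1)² = 22.31
Round up: n = 23.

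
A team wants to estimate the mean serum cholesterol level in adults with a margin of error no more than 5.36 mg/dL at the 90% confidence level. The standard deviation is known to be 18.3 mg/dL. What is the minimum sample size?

For a mean, the margin of error is E = z·σ/√n, so n = (zσ/E)².
At 90% confidence, z = 1.645.
n = (1.645 × 18.3 / 5.36)² = 31.54
Round up: n = 32.

32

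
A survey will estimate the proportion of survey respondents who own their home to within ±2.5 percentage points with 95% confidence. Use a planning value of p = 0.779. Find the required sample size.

n = 1059

For a proportion with margin E = 0.025 at 95% confidence, z = 1.960.
n = p̂(1−p̂)(z/E)² = 0.779 × 0.221 × (1.960/0.025)² = 1058.19
Round up: n = 1059.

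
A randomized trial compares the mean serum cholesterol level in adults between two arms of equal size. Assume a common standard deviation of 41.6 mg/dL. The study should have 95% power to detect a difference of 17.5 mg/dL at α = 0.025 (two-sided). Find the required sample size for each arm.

For two equal groups, n per group = 2·((z_{α/2} + z_β)·σ/δ)².
z_{α/2} = 2.241; z_β = 1.645 (power 95%).
n = 2 × (3.886 × 41.6 / 17.5)² = 2 × 85.33 = 170.66
Round up: n = 171 per group.

171 per group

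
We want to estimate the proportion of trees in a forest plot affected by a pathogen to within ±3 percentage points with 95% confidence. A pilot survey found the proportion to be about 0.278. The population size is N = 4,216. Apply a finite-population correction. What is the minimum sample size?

713

For a proportion with margin E = 0.03 at 95% confidence, z = 1.960.
n = p̂(1−p̂)(z/E)² = 0.278 × 0.722 × (1.960/0.03)² = 856.75 — call this n₀.
Finite-population correction with N = 4,216: n = n₀ / (1 + (n₀−1)/N) = 856.75 / 1.203 = 712.18
Round up: n = 713.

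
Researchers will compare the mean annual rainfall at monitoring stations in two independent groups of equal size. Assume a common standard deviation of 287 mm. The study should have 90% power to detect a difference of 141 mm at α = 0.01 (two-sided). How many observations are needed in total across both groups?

For two equal groups, n per group = 2·((z_{α/2} + z_β)·σ/δ)².
z_{α/2} = 2.576; z_β = 1.282 (power 90%).
n = 2 × (3.858 × 287 / 141)² = 2 × 61.67 = 123.34
Round up: n = 124 per group.
Total across both groups: 2 × 124 = 248.

248 total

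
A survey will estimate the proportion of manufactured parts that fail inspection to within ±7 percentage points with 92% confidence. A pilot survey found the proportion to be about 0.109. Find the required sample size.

For a proportion with margin E = 0.07 at 92% confidence, z = 1.751.
n = p̂(1−p̂)(z/E)² = 0.109 × 0.891 × (1.751/0.07)² = 60.77
Round up: n = 61.

61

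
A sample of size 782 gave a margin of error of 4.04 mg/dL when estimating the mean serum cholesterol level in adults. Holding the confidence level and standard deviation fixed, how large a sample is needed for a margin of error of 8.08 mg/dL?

Margin of error scales as 1/√n, so n₂ = n₁·(E₁/E₂)².
n₂ = 782 × (4.04/8.08)² = 782 × 0.25 = 195.50
Round up: n₂ = 196.

196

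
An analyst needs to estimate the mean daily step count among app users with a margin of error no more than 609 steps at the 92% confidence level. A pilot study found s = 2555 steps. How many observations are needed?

54

For a mean, the margin of error is E = z·σ/√n, so n = (zσ/E)².
At 92% confidence, z = 1.751.
n = (1.751 × 2555 / 609)² = 53.97
Round up: n = 54.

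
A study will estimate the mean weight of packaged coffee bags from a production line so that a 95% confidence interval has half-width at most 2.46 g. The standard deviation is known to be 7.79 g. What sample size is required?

For a mean, the margin of error is E = z·σ/√n, so n = (zσ/E)².
At 95% confidence, z = 1.960.
n = (1.960 × 7.79 / 2.46)² = 38.52
Round up: n = 39.

39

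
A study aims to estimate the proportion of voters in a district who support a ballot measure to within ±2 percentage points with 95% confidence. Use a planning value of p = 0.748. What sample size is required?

For a proportion with margin E = 0.02 at 95% confidence, z = 1.960.
n = p̂(1−p̂)(z/E)² = 0.748 × 0.252 × (1.960/0.02)² = 1810.32
Round up: n = 1811.

1811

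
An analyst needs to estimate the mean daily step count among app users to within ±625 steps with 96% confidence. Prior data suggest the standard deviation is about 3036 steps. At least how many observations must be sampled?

For a mean, the margin of error is E = z·σ/√n, so n = (zσ/E)².
At 96% confidence, z = 2.054.
n = (2.054 × 3036 / 625)² = 99.55
Round up: n = 100.

n = 100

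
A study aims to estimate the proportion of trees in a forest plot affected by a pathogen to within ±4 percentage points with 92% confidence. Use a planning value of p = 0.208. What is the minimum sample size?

For a proportion with margin E = 0.04 at 92% confidence, z = 1.751.
n = p̂(1−p̂)(z/E)² = 0.208 × 0.792 × (1.751/0.04)² = 315.68
Round up: n = 316.

316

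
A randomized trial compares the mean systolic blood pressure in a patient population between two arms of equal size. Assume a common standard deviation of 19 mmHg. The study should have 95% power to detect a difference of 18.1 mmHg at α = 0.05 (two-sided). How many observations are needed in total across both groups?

58 total

For two equal groups, n per group = 2·((z_{α/2} + z_β)·σ/δ)².
z_{α/2} = 1.960; z_β = 1.645 (power 95%).
n = 2 × (3.605 × 19 / 18.1)² = 2 × 14.32 = 28.64
Round up: n = 29 per group.
Total across both groups: 2 × 29 = 58.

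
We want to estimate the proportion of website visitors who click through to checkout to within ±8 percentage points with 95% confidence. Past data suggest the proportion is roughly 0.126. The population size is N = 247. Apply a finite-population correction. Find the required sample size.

n = 53

For a proportion with margin E = 0.08 at 95% confidence, z = 1.960.
n = p̂(1−p̂)(z/E)² = 0.126 × 0.874 × (1.960/0.08)² = 66.10 — call this n₀.
Finite-population correction with N = 247: n = n₀ / (1 + (n₀−1)/N) = 66.10 / 1.264 = 52.29
Round up: n = 53.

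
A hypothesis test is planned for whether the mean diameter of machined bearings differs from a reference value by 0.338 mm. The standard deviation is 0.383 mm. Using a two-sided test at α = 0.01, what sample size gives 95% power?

23

For a one-sample z-test, n = ((z_{α/2} + z_β)·σ/δ)².
z_{α/2} = 2.576 (two-sided α = 0.01); z_β = 1.645 (power 95% → β = 0.05).
n = (4.221 × 0.383 / 0.338)² = 22.88
Round up: n = 23.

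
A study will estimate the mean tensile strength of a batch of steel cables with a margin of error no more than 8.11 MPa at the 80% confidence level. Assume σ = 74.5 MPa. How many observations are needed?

n = 139

For a mean, the margin of error is E = z·σ/√n, so n = (zσ/E)².
At 80% confidence, z = 1.282.
n = (1.282 × 74.5 / 8.11)² = 138.69
Round up: n = 139.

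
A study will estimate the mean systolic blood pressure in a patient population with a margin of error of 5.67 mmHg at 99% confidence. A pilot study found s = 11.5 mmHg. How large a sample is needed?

n = 28

For a mean, the margin of error is E = z·σ/√n, so n = (zσ/E)².
At 99% confidence, z = 2.576.
n = (2.576 × 11.5 / 5.67)² = 27.30
Round up: n = 28.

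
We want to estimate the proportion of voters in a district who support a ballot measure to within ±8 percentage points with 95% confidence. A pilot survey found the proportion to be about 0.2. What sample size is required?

For a proportion with margin E = 0.08 at 95% confidence, z = 1.960.
n = p̂(1−p̂)(z/E)² = 0.2 × 0.8 × (1.960/0.08)² = 96.04
Round up: n = 97.

n = 97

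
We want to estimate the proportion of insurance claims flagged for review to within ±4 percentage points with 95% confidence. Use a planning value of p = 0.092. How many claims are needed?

For a proportion with margin E = 0.04 at 95% confidence, z = 1.960.
n = p̂(1−p̂)(z/E)² = 0.092 × 0.908 × (1.960/0.04)² = 200.57
Round up: n = 201.

201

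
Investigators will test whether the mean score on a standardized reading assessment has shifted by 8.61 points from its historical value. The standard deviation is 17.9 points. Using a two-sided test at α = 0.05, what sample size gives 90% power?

46

For a one-sample z-test, n = ((z_{α/2} + z_β)·σ/δ)².
z_{α/2} = 1.960 (two-sided α = 0.05); z_β = 1.282 (power 90% → β = 0.1).
n = (3.242 × 17.9 / 8.61)² = 45.43
Round up: n = 46.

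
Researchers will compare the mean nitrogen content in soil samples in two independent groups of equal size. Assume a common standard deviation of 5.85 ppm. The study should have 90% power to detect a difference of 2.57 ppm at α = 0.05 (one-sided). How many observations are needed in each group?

89 per group

For two equal groups, n per group = 2·((z_α + z_β)·σ/δ)².
z_α = 1.645; z_β = 1.282 (power 90%).
n = 2 × (2.927 × 5.85 / 2.57)² = 2 × 44.39 = 88.78
Round up: n = 89 per group.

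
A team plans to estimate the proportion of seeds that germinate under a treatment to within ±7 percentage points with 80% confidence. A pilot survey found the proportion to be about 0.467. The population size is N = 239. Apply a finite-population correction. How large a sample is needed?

For a proportion with margin E = 0.07 at 80% confidence, z = 1.282.
n = p̂(1−p̂)(z/E)² = 0.467 × 0.533 × (1.282/0.07)² = 83.49 — call this n₀.
Finite-population correction with N = 239: n = n₀ / (1 + (n₀−1)/N) = 83.49 / 1.345 = 62.07
Round up: n = 63.

63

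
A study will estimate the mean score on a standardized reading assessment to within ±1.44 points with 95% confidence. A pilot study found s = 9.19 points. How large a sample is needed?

For a mean, the margin of error is E = z·σ/√n, so n = (zσ/E)².
At 95% confidence, z = 1.960.
n = (1.960 × 9.19 / 1.44)² = 156.47
Round up: n = 157.

157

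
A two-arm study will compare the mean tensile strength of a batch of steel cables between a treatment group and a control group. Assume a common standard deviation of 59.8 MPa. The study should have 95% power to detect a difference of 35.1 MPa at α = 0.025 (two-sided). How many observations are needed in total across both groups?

176 total

For two equal groups, n per group = 2·((z_{α/2} + z_β)·σ/δ)².
z_{α/2} = 2.241; z_β = 1.645 (power 95%).
n = 2 × (3.886 × 59.8 / 35.1)² = 2 × 43.83 = 87.66
Round up: n = 88 per group.
Total across both groups: 2 × 88 = 176.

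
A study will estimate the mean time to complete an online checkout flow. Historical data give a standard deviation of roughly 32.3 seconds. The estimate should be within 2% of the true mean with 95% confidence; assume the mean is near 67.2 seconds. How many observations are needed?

n = 2219

For a mean, the margin of error is E = z·σ/√n, so n = (zσ/E)².
At 95% confidence, z = 1.960.
E = 2% of 67.2 = 1.344 seconds.
n = (1.960 × 32.3 / 1.344)² = 2218.80
Round up: n = 2219.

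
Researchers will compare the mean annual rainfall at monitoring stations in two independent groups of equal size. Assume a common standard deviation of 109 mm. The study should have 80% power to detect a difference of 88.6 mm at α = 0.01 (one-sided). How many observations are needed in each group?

For two equal groups, n per group = 2·((z_α + z_β)·σ/δ)².
z_α = 2.326; z_β = 0.842 (power 80%).
n = 2 × (3.168 × 109 / 88.6)² = 2 × 15.19 = 30.38
Round up: n = 31 per group.

31 per group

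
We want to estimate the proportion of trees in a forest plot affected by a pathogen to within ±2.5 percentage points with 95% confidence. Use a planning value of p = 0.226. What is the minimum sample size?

For a proportion with margin E = 0.025 at 95% confidence, z = 1.960.
n = p̂(1−p̂)(z/E)² = 0.226 × 0.774 × (1.960/0.025)² = 1075.18
Round up: n = 1076.

1076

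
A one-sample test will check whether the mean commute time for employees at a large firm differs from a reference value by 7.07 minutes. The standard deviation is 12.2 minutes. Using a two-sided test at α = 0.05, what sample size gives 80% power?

24

For a one-sample z-test, n = ((z_{α/2} + z_β)·σ/δ)².
z_{α/2} = 1.960 (two-sided α = 0.05); z_β = 0.842 (power 80% → β = 0.2).
n = (2.802 × 12.2 / 7.07)² = 23.38
Round up: n = 24.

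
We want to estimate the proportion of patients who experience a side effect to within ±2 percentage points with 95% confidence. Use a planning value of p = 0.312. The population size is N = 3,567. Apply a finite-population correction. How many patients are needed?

1307

For a proportion with margin E = 0.02 at 95% confidence, z = 1.960.
n = p̂(1−p̂)(z/E)² = 0.312 × 0.688 × (1.960/0.02)² = 2061.56 — call this n₀.
Finite-population correction with N = 3,567: n = n₀ / (1 + (n₀−1)/N) = 2061.56 / 1.578 = 1306.44
Round up: n = 1307.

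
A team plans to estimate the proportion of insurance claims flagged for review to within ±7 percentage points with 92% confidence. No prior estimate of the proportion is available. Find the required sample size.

n = 157

For a proportion with margin E = 0.07 at 92% confidence, z = 1.751.
With no prior estimate, use p = 0.5, which maximizes p(1−p) at 0.25.
n = 0.25 × (z/E)² = 0.25 × (1.751/0.07)² = 156.43
Round up: n = 157.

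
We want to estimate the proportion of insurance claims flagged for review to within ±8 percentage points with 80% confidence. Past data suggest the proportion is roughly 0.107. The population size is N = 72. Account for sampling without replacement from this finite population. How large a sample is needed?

For a proportion with margin E = 0.08 at 80% confidence, z = 1.282.
n = p̂(1−p̂)(z/E)² = 0.107 × 0.893 × (1.282/0.08)² = 24.54 — call this n₀.
Finite-population correction with N = 72: n = n₀ / (1 + (n₀−1)/N) = 24.54 / 1.327 = 18.49
Round up: n = 19.

19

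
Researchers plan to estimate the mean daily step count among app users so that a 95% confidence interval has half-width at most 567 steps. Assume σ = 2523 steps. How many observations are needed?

77

For a mean, the margin of error is E = z·σ/√n, so n = (zσ/E)².
At 95% confidence, z = 1.960.
n = (1.960 × 2523 / 567)² = 76.06
Round up: n = 77.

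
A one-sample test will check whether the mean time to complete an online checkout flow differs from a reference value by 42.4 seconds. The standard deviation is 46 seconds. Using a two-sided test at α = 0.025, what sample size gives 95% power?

For a one-sample z-test, n = ((z_{α/2} + z_β)·σ/δ)².
z_{α/2} = 2.241 (two-sided α = 0.025); z_β = 1.645 (power 95% → β = 0.05).
n = (3.886 × 46 / 42.4)² = 17.77
Round up: n = 18.

18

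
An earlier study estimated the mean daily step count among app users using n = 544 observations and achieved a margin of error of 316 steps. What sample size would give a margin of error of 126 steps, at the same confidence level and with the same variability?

3422

Margin of error scales as 1/√n, so n₂ = n₁·(E₁/E₂)².
n₂ = 544 × (316/126)² = 544 × 6.29 = 3421.76
Round up: n₂ = 3422.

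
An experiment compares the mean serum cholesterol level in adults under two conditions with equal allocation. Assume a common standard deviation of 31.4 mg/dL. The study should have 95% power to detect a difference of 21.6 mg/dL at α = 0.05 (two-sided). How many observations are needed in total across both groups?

For two equal groups, n per group = 2·((z_{α/2} + z_β)·σ/δ)².
z_{α/2} = 1.960; z_β = 1.645 (power 95%).
n = 2 × (3.605 × 31.4 / 21.6)² = 2 × 27.46 = 54.92
Round up: n = 55 per group.
Total across both groups: 2 × 55 = 110.

110 total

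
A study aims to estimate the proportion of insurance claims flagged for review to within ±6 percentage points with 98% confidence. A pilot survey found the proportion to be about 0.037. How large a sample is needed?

54

For a proportion with margin E = 0.06 at 98% confidence, z = 2.326.
n = p̂(1−p̂)(z/E)² = 0.037 × 0.963 × (2.326/0.06)² = 53.55
Round up: n = 54.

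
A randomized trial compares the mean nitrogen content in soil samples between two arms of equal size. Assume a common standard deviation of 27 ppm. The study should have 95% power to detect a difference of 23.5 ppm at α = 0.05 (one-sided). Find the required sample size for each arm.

29 per group

For two equal groups, n per group = 2·((z_α + z_β)·σ/δ)².
z_α = 1.645; z_β = 1.645 (power 95%).
n = 2 × (3.290 × 27 / 23.5)² = 2 × 14.29 = 28.58
Round up: n = 29 per group.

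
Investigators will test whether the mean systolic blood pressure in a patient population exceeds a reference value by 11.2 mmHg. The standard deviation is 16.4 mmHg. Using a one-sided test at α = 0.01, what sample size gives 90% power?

28

For a one-sample z-test, n = ((z_α + z_β)·σ/δ)².
z_α = 2.326 (one-sided α = 0.01); z_β = 1.282 (power 90% → β = 0.1).
n = (3.608 × 16.4 / 11.2)² = 27.91
Round up: n = 28.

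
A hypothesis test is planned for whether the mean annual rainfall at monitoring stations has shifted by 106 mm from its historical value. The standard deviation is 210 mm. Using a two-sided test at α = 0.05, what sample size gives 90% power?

n = 42

For a one-sample z-test, n = ((z_{α/2} + z_β)·σ/δ)².
z_{α/2} = 1.960 (two-sided α = 0.05); z_β = 1.282 (power 90% → β = 0.1).
n = (3.242 × 210 / 106)² = 41.25
Round up: n = 42.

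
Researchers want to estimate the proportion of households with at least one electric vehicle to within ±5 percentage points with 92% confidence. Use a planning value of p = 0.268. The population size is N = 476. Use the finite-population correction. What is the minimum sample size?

For a proportion with margin E = 0.05 at 92% confidence, z = 1.751.
n = p̂(1−p̂)(z/E)² = 0.268 × 0.732 × (1.751/0.05)² = 240.59 — call this n₀.
Finite-population correction with N = 476: n = n₀ / (1 + (n₀−1)/N) = 240.59 / 1.503 = 160.07
Round up: n = 161.

n = 161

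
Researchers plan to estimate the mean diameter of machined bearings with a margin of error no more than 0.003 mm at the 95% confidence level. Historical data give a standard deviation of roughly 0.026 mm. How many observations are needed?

289

For a mean, the margin of error is E = z·σ/√n, so n = (zσ/E)².
At 95% confidence, z = 1.960.
n = (1.960 × 0.026 / 0.003)² = 288.55
Round up: n = 289.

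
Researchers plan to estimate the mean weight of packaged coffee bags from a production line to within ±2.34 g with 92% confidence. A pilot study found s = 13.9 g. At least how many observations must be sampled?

For a mean, the margin of error is E = z·σ/√n, so n = (zσ/E)².
At 92% confidence, z = 1.751.
n = (1.751 × 13.9 / 2.34)² = 108.19
Round up: n = 109.

109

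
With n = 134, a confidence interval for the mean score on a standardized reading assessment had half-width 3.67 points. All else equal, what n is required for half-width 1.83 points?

Margin of error scales as 1/√n, so n₂ = n₁·(E₁/E₂)².
n₂ = 134 × (3.67/1.83)² = 134 × 4.022 = 538.95
Round up: n₂ = 539.

539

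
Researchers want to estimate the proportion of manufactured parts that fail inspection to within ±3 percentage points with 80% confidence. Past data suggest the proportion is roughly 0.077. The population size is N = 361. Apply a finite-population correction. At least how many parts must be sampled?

For a proportion with margin E = 0.03 at 80% confidence, z = 1.282.
n = p̂(1−p̂)(z/E)² = 0.077 × 0.923 × (1.282/0.03)² = 129.79 — call this n₀.
Finite-population correction with N = 361: n = n₀ / (1 + (n₀−1)/N) = 129.79 / 1.357 = 95.64
Round up: n = 96.

n = 96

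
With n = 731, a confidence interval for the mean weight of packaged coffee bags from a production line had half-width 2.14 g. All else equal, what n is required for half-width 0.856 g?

4569

Margin of error scales as 1/√n, so n₂ = n₁·(E₁/E₂)².
n₂ = 731 × (2.14/0.856)² = 731 × 6.25 = 4568.75
Round up: n₂ = 4569.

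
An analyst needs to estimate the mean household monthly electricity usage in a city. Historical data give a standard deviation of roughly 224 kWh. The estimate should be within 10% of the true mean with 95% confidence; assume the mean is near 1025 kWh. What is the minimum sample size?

19

For a mean, the margin of error is E = z·σ/√n, so n = (zσ/E)².
At 95% confidence, z = 1.960.
E = 10% of 1025 = 102.5 kWh.
n = (1.960 × 224 / 102.5)² = 18.35
Round up: n = 19.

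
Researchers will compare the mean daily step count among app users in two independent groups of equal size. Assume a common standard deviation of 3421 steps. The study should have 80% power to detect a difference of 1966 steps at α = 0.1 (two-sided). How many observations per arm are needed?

38 per group

For two equal groups, n per group = 2·((z_{α/2} + z_β)·σ/δ)².
z_{α/2} = 1.645; z_β = 0.842 (power 80%).
n = 2 × (2.487 × 3421 / 1966)² = 2 × 18.73 = 37.46
Round up: n = 38 per group.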